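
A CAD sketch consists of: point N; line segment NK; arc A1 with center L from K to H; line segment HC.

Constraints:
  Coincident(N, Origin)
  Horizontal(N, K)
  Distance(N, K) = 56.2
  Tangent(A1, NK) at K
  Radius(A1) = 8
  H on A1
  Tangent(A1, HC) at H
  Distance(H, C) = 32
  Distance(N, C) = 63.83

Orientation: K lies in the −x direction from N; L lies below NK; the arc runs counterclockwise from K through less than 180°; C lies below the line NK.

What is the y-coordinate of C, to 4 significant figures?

-40.30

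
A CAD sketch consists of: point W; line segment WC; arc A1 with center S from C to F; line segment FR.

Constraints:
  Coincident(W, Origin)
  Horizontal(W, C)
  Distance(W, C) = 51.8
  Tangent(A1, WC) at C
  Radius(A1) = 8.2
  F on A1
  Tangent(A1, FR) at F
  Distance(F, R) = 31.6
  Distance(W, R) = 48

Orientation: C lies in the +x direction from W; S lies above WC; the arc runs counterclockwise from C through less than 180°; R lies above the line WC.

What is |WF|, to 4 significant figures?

58.90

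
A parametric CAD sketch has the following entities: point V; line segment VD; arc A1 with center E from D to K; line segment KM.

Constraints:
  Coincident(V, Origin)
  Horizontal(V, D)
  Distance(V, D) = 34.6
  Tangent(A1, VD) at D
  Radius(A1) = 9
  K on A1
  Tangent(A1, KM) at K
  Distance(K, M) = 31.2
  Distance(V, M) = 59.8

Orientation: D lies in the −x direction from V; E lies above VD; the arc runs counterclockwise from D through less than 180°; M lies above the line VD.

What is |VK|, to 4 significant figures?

30.54

Checks: |EK| = 9.000 ✓; ∠(EK, KM) = 90.00° ✓; |KM| = 31.20 ✓; |VM| = 59.80 ✓.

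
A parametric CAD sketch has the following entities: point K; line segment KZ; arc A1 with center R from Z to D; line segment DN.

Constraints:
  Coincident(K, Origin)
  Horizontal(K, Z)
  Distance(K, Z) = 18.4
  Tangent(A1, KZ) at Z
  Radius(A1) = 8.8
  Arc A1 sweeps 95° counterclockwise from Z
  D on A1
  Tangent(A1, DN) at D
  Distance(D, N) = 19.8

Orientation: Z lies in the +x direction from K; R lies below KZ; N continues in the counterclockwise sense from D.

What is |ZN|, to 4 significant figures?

30.13

On A1, Z sits at bearing 90° from R; a 95° counterclockwise sweep puts D at bearing 185°, so D = R + 8.8·(cos 185°, sin 185°) = (9.633, -9.567). Tangency of A1 to DN means the radius RD is perpendicular to DN, so DN runs along (−sin 185°, cos 185°); with |DN| = 19.8, N = (11.36, -29.29). Then |ZN| = |N − Z| = 30.13.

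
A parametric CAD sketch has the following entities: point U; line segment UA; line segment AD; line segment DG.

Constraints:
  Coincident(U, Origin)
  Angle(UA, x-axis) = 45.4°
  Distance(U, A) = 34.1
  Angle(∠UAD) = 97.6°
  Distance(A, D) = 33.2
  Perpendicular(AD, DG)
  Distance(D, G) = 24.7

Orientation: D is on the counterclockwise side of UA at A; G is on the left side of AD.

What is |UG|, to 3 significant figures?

38.8

U is at the origin; UA runs at 45.4° with length 34.1, so A = 34.1·(cos 45.4°, sin 45.4°) = (23.9, 24.3). ∠UAD = 97.6°, so AD runs at 45.4° + (180° − 97.6°) = 128° from the x-axis; with |AD| = 33.2, D = A + 33.2·(cos 128°, sin 128°) = (3.59, 50.5). AD ⟂ DG; with |DG| = 24.7 on the left of AD, G = D + 24.7·(-0.790, -0.613) = (-15.9, 35.4). Then |UG| = |G − U| = 38.8.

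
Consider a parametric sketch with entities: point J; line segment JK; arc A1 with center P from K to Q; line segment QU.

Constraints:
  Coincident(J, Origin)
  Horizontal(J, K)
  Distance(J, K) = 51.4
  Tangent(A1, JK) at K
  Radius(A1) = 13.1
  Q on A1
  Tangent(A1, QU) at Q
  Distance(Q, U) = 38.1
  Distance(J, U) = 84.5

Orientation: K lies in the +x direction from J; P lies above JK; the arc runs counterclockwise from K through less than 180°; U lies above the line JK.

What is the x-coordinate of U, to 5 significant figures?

68.387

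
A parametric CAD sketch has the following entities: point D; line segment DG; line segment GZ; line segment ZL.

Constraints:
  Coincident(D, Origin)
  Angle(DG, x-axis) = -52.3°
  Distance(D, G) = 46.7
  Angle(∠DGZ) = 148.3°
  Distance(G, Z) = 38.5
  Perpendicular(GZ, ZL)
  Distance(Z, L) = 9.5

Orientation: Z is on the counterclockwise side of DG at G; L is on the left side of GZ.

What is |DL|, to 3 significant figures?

79.7

D is at the origin; DG runs at -52.3° with length 46.7, so G = 46.7·(cos -52.3°, sin -52.3°) = (28.6, -37.0). ∠DGZ = 148.3°, so GZ runs at -52.3° + (180° − 148.3°) = -20.6° from the x-axis; with |GZ| = 38.5, Z = G + 38.5·(cos -20.6°, sin -20.6°) = (64.6, -50.5). GZ ⟂ ZL; with |ZL| = 9.5 on the left of GZ, L = Z + 9.5·(0.352, 0.936) = (67.9, -41.6). Then |DL| = |L − D| = 79.7.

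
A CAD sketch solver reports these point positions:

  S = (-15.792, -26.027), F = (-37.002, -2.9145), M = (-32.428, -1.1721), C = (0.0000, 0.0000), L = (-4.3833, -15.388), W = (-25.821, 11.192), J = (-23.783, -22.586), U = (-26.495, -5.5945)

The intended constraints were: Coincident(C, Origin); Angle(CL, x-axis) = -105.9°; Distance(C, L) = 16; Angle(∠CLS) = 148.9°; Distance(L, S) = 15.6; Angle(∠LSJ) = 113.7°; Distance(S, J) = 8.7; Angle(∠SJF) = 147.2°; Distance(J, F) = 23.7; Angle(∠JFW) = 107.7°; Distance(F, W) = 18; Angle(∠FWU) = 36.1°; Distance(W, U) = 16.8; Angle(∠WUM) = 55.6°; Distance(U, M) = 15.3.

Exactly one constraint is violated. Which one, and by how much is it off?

Distance(U, M) = 15.3 — off by 7.90.

C = (0.00, 0.00) ✓; CL at -105.9° ✓; |CL| = 16.00 ✓; ∠CLS = 148.9° ✓; |LS| = 15.60 ✓; ∠LSJ = 113.7° ✓; |SJ| = 8.700 ✓; ∠SJF = 147.2° ✓; |JF| = 23.70 ✓; ∠JFW = 107.7° ✓; |FW| = 18.00 ✓; ∠FWU = 36.10° ✓; |WU| = 16.80 ✓; ∠WUM = 55.60° ✓; |UM| = 7.400 ✗.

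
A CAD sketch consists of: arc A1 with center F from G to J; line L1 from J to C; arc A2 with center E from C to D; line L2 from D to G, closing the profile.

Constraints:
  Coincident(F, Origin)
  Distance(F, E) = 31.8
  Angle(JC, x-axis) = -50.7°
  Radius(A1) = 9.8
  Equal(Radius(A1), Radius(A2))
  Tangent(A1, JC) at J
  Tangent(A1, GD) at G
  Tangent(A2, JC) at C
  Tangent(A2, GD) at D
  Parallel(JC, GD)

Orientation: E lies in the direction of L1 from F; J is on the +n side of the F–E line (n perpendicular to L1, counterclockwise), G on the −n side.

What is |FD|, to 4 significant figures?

33.28

The slot axis is L1's direction at -50.7°, so u = (cos -50.7°, sin -50.7°) = (0.6334, -0.7738) and n = (−sin -50.7°, cos -50.7°) = (0.7738, 0.6334). F is at the origin and E lies 31.8 along u from F, so E = 31.8·u = (20.14, -24.61). Tangency of A1 to both parallel lines with radius 9.8 puts J and G at F ± 9.8·n: J = (7.584, 6.207), G = (-7.584, -6.207). Equal radii place C and D the same way about E: C = E + 9.8·n = (27.73, -18.40), D = E − 9.8·n = (12.56, -30.82). Then |FD| = |D − F| = 33.28.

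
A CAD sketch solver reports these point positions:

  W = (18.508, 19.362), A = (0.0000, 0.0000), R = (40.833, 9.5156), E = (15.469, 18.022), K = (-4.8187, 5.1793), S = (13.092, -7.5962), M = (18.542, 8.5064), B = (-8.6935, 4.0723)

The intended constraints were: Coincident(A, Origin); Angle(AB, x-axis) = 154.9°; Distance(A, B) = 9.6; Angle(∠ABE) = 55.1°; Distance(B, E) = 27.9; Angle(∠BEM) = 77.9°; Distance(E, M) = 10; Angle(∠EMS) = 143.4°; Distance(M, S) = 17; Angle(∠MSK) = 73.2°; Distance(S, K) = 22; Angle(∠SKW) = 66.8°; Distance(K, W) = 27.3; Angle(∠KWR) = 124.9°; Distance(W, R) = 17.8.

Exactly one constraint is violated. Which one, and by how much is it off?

Distance(W, R) = 17.8 — off by 6.60.

A = (0.00, 0.00) ✓; AB at 154.9° ✓; |AB| = 9.600 ✓; ∠ABE = 55.10° ✓; |BE| = 27.90 ✓; ∠BEM = 77.90° ✓; |EM| = 9.999 ✓; ∠EMS = 143.4° ✓; |MS| = 17.00 ✓; ∠MSK = 73.20° ✓; |SK| = 22.00 ✓; ∠SKW = 66.80° ✓; |KW| = 27.30 ✓; ∠KWR = 124.9° ✓; |WR| = 24.40 ✗.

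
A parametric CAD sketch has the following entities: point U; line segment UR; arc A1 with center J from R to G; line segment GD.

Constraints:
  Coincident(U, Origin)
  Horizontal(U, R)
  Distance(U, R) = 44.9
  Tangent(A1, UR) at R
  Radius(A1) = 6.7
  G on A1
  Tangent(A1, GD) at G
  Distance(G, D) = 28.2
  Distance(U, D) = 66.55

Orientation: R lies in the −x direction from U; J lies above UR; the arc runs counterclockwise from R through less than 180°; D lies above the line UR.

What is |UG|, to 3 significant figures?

41.3

Checks: |UR| = 44.90 ✓; |JG| = 6.700 ✓; ∠(JG, GD) = 90.00° ✓; |GD| = 28.20 ✓; |UD| = 66.55 ✓.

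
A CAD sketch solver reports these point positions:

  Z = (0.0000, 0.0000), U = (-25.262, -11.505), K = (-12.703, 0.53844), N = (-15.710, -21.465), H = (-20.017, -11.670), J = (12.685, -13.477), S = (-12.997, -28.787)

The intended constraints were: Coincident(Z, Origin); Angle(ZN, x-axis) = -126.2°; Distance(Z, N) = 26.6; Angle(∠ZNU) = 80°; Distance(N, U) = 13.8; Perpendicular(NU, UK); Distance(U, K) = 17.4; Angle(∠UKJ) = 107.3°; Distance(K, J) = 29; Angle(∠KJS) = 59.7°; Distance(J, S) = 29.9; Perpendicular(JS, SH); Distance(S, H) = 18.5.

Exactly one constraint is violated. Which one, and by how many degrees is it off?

Perpendicular(JS, SH) — off by 8.50°.

Z = (0.00, 0.00) ✓; ZN at -126.2° ✓; |ZN| = 26.60 ✓; ∠ZNU = 80.00° ✓; |NU| = 13.80 ✓; ∠(NU, UK) = 90.00° ✓; |UK| = 17.40 ✓; ∠UKJ = 107.3° ✓; |KJ| = 29.00 ✓; ∠KJS = 59.70° ✓; |JS| = 29.90 ✓; ∠(JS, SH) = 98.50° ✗; |SH| = 18.50 ✓.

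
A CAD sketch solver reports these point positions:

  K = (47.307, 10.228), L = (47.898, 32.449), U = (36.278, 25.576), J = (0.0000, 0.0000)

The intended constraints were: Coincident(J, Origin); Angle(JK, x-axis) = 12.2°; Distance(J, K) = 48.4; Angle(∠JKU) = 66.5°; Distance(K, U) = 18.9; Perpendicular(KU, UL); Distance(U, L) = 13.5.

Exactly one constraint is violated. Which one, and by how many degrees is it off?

Perpendicular(KU, UL) — off by 5.10°.

J = (0.00, 0.00) ✓; JK at 12.20° ✓; |JK| = 48.40 ✓; ∠JKU = 66.50° ✓; |KU| = 18.90 ✓; ∠(KU, UL) = 95.10° ✗; |UL| = 13.50 ✓.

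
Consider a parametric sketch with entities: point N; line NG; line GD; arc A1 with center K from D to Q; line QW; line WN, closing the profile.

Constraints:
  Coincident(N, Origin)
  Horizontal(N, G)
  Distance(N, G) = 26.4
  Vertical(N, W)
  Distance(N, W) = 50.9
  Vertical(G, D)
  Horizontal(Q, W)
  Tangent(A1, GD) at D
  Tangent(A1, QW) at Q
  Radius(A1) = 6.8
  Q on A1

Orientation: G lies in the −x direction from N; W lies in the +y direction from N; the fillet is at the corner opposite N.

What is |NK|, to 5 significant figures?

48.259

N is at the origin; N and G share the same y with |NG| = 26.4 and G on the −x side, so G = (-26.400, 0.0000). NW is vertical with |NW| = 50.9 and W on the +y side, so W = (0.0000, 50.900). The virtual corner opposite N is at (-26.400, 50.900). A1 meets GD tangentially, so KD is at right angles to GD and A1 meets QW tangentially, so KQ is at right angles to QW, with radius 6.8, so the center K sits 6.8 in from both sides at K = (-19.600, 44.100). Then |NK| = |K − N| = 48.259.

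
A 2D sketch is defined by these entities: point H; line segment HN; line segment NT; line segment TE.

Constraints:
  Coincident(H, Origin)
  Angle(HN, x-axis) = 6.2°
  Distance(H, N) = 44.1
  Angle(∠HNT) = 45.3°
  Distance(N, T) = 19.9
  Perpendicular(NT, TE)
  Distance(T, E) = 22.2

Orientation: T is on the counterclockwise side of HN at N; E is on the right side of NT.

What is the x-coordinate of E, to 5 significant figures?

42.400

∠HNT = 45.3°, so NT runs at 6.2° + (180° − 45.3°) = 140.90° from the x-axis; with |NT| = 19.9, T = N + 19.9·(cos 140.90°, sin 140.90°) = (28.399, 17.313). NT ⟂ TE; with |TE| = 22.2 on the right of NT, E = T + 22.2·(0.63068, 0.77605) = (42.400, 34.541). So E.x = 42.400.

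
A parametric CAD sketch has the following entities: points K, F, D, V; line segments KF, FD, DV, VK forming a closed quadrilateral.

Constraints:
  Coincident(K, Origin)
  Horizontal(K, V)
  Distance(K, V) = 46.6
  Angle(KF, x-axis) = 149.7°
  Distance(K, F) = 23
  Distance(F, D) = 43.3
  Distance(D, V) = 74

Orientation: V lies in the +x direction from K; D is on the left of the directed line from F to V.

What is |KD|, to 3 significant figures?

52.8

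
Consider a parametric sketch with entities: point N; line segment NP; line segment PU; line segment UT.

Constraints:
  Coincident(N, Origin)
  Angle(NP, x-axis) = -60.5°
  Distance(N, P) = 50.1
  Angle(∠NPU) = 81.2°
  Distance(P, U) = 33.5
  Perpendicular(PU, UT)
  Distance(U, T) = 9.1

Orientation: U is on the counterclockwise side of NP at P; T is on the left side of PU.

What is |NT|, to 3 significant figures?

48.0

N is at the origin; NP runs at -60.5° with length 50.1, so P = 50.1·(cos -60.5°, sin -60.5°) = (24.7, -43.6). ∠NPU = 81.2°, so PU runs at -60.5° + (180° − 81.2°) = 38.3° from the x-axis; with |PU| = 33.5, U = P + 33.5·(cos 38.3°, sin 38.3°) = (51.0, -22.8). The perpendicularity gives UT at right angles to PU; with |UT| = 9.1 on the left of PU, T = U + 9.1·(-0.620, 0.785) = (45.3, -15.7). Then |NT| = |T − N| = 48.0.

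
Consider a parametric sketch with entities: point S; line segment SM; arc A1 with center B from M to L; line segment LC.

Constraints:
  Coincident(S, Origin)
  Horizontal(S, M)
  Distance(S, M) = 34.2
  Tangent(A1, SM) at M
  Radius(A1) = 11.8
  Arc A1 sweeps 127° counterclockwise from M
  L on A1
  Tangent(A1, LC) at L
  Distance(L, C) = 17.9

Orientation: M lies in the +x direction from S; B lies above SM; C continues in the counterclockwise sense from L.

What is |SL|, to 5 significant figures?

47.543

S is at the origin; S and M share the same y with |SM| = 34.2 and M on the +x side, so M = (34.200, 0.0000). The tangent condition forces BM to be normal to SM, so B = M + (0, 11.8) = (34.200, 11.800). On A1, M sits at bearing -90° from B; a 127° counterclockwise sweep puts L at bearing 37°, so L = B + 11.8·(cos 37°, sin 37°) = (43.624, 18.901). Then |SL| = |L − S| = 47.543.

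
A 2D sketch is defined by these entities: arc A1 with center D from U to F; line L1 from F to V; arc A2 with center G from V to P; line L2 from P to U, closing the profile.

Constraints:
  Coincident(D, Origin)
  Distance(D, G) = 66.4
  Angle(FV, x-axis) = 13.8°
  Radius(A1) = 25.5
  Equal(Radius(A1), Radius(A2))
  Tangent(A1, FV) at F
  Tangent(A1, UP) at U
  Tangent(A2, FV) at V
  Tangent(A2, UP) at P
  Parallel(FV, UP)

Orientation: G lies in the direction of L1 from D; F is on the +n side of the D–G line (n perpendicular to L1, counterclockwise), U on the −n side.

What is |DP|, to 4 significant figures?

71.13

The slot axis is L1's direction at 13.8°, so u = (cos 13.8°, sin 13.8°) = (0.9711, 0.2385) and n = (−sin 13.8°, cos 13.8°) = (-0.2385, 0.9711). D is at the origin and G lies 66.4 along u from D, so G = 66.4·u = (64.48, 15.84). Tangency of A1 to both parallel lines with radius 25.5 puts F and U at D ± 25.5·n: F = (-6.083, 24.76), U = (6.083, -24.76). Equal radii place V and P the same way about G: V = G + 25.5·n = (58.40, 40.60), P = G − 25.5·n = (70.57, -8.925). Then |DP| = |P − D| = 71.13.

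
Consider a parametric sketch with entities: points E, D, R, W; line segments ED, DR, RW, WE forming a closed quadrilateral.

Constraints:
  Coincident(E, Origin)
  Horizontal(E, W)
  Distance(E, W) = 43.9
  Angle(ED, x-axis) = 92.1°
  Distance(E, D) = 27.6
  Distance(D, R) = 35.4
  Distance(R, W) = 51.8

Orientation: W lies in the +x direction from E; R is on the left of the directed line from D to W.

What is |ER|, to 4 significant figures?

56.04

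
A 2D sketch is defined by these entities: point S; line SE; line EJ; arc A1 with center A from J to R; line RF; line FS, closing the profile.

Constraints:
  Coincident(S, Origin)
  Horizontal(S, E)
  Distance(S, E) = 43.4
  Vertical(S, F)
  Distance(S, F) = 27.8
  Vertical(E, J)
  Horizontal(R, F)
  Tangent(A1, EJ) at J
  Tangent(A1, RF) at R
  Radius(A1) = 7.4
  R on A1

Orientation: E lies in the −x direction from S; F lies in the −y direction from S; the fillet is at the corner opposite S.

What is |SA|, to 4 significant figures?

41.38

S is at the origin; S and E share the same y with |SE| = 43.4 and E on the −x side, so E = (-43.40, 0.000). SF is vertical with |SF| = 27.8 and F on the −y side, so F = (0.000, -27.80). The virtual corner opposite S is at (-43.40, -27.80). Since A1 is tangent to EJ there, AJ ⟂ EJ and A1 meets RF tangentially, so AR is at right angles to RF, with radius 7.4, so the center A sits 7.4 in from both sides at A = (-36.00, -20.40). Then |SA| = |A − S| = 41.38.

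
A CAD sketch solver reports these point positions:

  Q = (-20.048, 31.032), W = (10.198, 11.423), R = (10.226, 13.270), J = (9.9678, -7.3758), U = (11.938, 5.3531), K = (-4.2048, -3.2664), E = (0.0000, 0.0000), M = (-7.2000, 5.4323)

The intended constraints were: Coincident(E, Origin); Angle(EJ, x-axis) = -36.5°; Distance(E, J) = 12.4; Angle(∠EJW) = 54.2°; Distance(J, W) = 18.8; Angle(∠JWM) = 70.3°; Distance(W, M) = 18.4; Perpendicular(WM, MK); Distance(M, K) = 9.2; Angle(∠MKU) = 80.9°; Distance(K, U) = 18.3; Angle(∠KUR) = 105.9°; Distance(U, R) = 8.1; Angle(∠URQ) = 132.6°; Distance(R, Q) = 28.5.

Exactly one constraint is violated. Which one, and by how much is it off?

Distance(R, Q) = 28.5 — off by 6.60.

E = (0.00, 0.00) ✓; EJ at -36.50° ✓; |EJ| = 12.40 ✓; ∠EJW = 54.20° ✓; |JW| = 18.80 ✓; ∠JWM = 70.30° ✓; |WM| = 18.40 ✓; ∠(WM, MK) = 90.00° ✓; |MK| = 9.200 ✓; ∠MKU = 80.90° ✓; |KU| = 18.30 ✓; ∠KUR = 105.9° ✓; |UR| = 8.100 ✓; ∠URQ = 132.6° ✓; |RQ| = 35.10 ✗.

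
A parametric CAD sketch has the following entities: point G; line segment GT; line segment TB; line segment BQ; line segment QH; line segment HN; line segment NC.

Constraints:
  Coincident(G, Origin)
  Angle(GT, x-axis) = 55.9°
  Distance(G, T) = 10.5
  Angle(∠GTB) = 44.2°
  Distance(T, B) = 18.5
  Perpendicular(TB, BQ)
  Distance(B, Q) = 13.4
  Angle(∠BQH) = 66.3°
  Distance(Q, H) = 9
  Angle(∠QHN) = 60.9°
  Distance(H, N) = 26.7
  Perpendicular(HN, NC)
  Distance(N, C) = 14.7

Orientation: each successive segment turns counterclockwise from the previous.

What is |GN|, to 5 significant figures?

27.624

G is at the origin; GT runs at 55.9° with length 10.5, so T = (5.8867, 8.6946). ∠GTB = 44.2° gives TB at -168.30° from the x-axis; with |TB| = 18.5, B = (-12.229, 4.9431). TB is perpendicular to BQ, so BQ runs at -78.300°; with |BQ| = 13.4, Q = (-9.5116, -8.1785). ∠BQH = 66.3° gives QH at 35.400° from the x-axis; with |QH| = 9.0, H = (-2.1754, -2.9650). ∠QHN = 60.9° gives HN at 154.50° from the x-axis; with |HN| = 26.7, N = (-26.274, 8.5297). Then |GN| = |N − G| = 27.624.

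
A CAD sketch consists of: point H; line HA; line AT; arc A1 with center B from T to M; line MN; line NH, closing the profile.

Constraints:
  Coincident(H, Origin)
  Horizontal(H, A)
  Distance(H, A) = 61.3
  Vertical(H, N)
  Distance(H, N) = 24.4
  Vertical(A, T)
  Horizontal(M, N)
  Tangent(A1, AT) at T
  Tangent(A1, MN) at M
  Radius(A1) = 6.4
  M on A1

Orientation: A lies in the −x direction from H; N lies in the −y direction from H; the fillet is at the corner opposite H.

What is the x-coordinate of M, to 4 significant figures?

-54.90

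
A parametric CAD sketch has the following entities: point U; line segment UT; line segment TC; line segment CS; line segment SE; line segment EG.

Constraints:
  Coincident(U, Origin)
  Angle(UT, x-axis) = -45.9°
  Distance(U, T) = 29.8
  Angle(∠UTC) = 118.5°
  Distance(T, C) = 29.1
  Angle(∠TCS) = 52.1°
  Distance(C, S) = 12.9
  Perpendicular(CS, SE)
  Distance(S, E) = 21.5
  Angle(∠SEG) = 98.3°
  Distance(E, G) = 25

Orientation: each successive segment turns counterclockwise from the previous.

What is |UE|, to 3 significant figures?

34.5

U is at the origin; UT runs at -45.9° with length 29.8, so T = (20.7, -21.4). ∠UTC = 118.5° gives TC at 15.6° from the x-axis; with |TC| = 29.1, C = (48.8, -13.6). ∠TCS = 52.1° gives CS at 144° from the x-axis; with |CS| = 12.9, S = (38.4, -5.90). CS is perpendicular to SE, so SE runs at -126°; with |SE| = 21.5, E = (25.6, -23.2). Then |UE| = |E − U| = 34.5.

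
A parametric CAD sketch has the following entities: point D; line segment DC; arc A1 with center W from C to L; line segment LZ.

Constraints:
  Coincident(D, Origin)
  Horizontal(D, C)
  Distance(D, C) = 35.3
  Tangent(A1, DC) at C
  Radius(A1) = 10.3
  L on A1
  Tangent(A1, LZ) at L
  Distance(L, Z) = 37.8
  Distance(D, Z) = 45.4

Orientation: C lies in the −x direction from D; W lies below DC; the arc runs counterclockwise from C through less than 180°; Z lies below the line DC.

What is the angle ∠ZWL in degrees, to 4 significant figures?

74.76°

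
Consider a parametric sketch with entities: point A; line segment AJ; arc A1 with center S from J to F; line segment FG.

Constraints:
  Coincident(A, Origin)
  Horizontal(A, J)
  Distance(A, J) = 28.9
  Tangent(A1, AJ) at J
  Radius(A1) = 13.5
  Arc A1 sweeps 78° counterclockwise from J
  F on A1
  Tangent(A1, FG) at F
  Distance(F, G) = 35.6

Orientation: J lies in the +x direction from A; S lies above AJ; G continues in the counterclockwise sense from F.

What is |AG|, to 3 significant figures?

67.2

On A1, J sits at bearing -90° from S; a 78° counterclockwise sweep puts F at bearing -12°, so F = S + 13.5·(cos -12°, sin -12°) = (42.1, 10.7). The tangent condition forces SF to be normal to FG, so FG runs along (−sin -12°, cos -12°); with |FG| = 35.6, G = (49.5, 45.5). Then |AG| = |G − A| = 67.2.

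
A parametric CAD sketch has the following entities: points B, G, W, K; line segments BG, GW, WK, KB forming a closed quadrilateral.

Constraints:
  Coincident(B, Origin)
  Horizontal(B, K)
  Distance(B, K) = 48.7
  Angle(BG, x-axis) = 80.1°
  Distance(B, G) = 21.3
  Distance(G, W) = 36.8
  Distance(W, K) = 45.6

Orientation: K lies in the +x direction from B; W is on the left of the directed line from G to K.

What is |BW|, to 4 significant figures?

54.26

Checks: |GW| = 36.80 ✓; |WK| = 45.60 ✓.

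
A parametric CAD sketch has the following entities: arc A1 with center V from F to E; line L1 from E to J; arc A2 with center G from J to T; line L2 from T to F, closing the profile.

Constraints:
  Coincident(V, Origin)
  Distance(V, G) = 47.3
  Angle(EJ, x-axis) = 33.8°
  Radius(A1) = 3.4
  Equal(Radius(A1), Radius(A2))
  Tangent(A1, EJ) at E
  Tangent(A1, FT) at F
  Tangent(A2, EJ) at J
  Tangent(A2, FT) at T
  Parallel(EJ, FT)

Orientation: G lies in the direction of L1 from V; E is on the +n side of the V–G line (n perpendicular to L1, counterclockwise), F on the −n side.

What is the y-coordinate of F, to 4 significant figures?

-2.825

The slot axis is L1's direction at 33.8°, so u = (cos 33.8°, sin 33.8°) = (0.8310, 0.5563) and n = (−sin 33.8°, cos 33.8°) = (-0.5563, 0.8310). V is at the origin and G lies 47.3 along u from V, so G = 47.3·u = (39.31, 26.31). Tangency of A1 to both parallel lines with radius 3.4 puts E and F at V ± 3.4·n: E = (-1.891, 2.825), F = (1.891, -2.825). So F.y = -2.825.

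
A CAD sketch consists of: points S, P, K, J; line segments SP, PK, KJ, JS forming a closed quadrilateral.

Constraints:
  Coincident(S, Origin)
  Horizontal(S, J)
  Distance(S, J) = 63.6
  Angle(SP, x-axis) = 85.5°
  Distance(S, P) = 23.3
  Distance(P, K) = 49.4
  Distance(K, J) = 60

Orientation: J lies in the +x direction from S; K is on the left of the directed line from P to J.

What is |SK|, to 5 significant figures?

67.809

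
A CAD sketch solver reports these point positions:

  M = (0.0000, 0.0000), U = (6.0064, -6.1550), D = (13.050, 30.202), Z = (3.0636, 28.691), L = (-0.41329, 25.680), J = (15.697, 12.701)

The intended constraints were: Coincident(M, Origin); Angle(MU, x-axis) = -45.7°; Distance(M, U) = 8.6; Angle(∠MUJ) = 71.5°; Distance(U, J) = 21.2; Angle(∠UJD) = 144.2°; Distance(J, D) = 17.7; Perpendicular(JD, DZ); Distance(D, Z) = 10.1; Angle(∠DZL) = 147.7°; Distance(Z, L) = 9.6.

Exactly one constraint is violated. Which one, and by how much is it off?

Distance(Z, L) = 9.6 — off by 5.00.

M = (0.00, 0.00) ✓; MU at -45.70° ✓; |MU| = 8.600 ✓; ∠MUJ = 71.50° ✓; |UJ| = 21.20 ✓; ∠UJD = 144.2° ✓; |JD| = 17.70 ✓; ∠(JD, DZ) = 90.00° ✓; |DZ| = 10.10 ✓; ∠DZL = 147.7° ✓; |ZL| = 4.599 ✗.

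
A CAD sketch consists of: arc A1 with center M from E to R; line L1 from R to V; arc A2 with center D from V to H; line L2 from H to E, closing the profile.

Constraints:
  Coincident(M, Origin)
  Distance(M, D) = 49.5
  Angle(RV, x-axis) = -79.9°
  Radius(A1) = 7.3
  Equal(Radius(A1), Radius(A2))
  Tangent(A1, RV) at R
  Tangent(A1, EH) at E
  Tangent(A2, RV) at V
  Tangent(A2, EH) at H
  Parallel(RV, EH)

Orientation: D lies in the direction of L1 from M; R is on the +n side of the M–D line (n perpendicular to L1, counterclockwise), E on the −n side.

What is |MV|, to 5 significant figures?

50.035

The slot axis is L1's direction at -79.9°, so u = (cos -79.9°, sin -79.9°) = (0.17537, -0.98450) and n = (−sin -79.9°, cos -79.9°) = (0.98450, 0.17537). M is at the origin and D lies 49.5 along u from M, so D = 49.5·u = (8.6807, -48.733). Tangency of A1 to both parallel lines with radius 7.3 puts R and E at M ± 7.3·n: R = (7.1869, 1.2802), E = (-7.1869, -1.2802). Equal radii place V and H the same way about D: V = D + 7.3·n = (15.868, -47.453), H = D − 7.3·n = (1.4938, -50.013). Then |MV| = |V − M| = 50.035.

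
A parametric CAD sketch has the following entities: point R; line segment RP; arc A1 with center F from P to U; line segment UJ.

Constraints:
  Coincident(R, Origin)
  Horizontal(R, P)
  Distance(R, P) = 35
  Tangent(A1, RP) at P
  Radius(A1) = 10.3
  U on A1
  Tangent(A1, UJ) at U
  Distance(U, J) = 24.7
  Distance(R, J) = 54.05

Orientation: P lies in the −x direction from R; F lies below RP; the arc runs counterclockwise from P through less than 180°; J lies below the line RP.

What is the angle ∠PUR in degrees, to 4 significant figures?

35.69°

R is at the origin; RP is horizontal with |RP| = 35.0 and P on the −x side, so P = (-35.00, 0.000). Tangency of A1 to RP means the radius FP is perpendicular to RP, so F = P + (0, -10.3) = (-35.00, -10.30). Since FU ⟂ UJ (tangency), |FJ| = √(10.3² + 24.7²) = 26.76 regardless of where U sits on A1. So J lies on both circle(R, 54.05) and circle(F, 26.76); the below-RP intersection is J = (-39.74, -36.64). U is the foot of the tangent from J: U = (-45.06, -12.52).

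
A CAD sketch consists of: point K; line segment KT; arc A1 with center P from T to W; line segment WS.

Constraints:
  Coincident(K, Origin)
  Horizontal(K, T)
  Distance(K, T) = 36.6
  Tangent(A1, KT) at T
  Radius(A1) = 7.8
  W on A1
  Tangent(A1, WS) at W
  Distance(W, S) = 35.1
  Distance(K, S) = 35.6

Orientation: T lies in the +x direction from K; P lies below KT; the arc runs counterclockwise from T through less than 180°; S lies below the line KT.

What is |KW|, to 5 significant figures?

30.180

Checks: |PW| = 7.800 ✓; ∠(PW, WS) = 90.00° ✓; |WS| = 35.10 ✓; |KS| = 35.60 ✓.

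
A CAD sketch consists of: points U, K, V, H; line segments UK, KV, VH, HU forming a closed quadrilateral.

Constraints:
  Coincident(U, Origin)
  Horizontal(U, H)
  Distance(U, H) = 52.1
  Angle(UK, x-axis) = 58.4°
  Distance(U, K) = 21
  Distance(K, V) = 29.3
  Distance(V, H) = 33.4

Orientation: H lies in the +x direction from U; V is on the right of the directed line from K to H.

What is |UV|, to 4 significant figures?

22.52

U is at the origin; UH is horizontal with |UH| = 52.1 and H in +x, so H = (52.1, 0). UK runs at 58.4° with |UK| = 21.0, so K = (11.00, 17.89). V is determined by |KV| = 29.3 and |VH| = 33.4 together: it lies at the intersection of circle(K, 29.3) and circle(H, 33.4). With |KH| = 44.82, the foot of the radical line on KH is 19.54 from K and the perpendicular offset is √(29.3² − 19.54²) = 21.83. Taking the right-of-KH solution: V = (20.21, -9.930).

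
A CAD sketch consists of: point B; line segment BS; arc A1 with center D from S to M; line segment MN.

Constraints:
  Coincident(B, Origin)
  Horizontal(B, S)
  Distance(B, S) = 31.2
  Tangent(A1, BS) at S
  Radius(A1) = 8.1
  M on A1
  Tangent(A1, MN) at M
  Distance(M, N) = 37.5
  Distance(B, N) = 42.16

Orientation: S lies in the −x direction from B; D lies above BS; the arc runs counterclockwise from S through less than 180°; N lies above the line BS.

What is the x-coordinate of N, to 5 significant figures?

-10.981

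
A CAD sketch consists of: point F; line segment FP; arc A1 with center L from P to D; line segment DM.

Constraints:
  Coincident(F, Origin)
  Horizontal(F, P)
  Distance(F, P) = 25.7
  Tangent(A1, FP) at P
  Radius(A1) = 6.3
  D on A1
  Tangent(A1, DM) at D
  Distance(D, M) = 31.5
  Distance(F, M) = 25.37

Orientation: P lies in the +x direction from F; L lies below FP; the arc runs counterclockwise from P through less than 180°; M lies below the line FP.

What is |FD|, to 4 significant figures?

21.14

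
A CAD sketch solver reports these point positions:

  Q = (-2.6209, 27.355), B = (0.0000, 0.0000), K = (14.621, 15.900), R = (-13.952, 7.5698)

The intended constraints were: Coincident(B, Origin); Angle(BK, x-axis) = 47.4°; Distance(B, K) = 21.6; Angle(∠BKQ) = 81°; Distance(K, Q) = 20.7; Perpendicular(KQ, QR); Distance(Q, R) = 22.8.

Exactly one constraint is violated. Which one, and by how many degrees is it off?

Perpendicular(KQ, QR) — off by 3.80°.

B = (0.00, 0.00) ✓; BK at 47.40° ✓; |BK| = 21.60 ✓; ∠BKQ = 81.00° ✓; |KQ| = 20.70 ✓; ∠(KQ, QR) = 93.80° ✗; |QR| = 22.80 ✓.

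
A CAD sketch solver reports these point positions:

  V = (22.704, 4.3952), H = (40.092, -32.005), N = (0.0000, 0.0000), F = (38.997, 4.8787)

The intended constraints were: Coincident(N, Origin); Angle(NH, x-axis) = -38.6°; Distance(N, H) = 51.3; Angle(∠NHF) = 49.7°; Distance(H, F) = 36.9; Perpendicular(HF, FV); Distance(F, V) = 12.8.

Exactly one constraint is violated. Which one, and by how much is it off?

Distance(F, V) = 12.8 — off by 3.50.

N = (0.00, 0.00) ✓; NH at -38.60° ✓; |NH| = 51.30 ✓; ∠NHF = 49.70° ✓; |HF| = 36.90 ✓; ∠(HF, FV) = 90.00° ✓; |FV| = 16.30 ✗.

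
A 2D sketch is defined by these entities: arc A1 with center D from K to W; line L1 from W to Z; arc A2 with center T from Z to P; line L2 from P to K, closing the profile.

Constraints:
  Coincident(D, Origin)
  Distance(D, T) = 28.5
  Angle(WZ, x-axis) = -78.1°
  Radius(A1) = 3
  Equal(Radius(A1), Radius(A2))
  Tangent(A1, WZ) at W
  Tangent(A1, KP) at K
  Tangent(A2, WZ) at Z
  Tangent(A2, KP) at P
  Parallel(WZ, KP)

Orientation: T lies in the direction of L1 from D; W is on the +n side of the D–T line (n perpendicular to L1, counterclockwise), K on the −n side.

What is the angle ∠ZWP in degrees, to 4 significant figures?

11.89°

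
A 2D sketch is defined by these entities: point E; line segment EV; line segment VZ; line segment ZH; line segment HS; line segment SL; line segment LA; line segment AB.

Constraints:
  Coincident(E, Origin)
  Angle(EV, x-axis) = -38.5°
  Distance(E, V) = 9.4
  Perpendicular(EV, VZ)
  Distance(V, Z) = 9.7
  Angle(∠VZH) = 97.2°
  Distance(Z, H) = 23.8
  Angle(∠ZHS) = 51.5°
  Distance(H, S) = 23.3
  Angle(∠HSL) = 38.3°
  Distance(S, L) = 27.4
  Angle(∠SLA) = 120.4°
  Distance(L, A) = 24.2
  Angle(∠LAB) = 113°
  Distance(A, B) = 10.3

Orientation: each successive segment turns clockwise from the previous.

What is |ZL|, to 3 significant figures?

13.1

∠ZHS = 51.5° gives HS at 20.2° from the x-axis; with |HS| = 23.3, S = (2.85, 6.97). ∠HSL = 38.3° gives SL at -122° from the x-axis; with |SL| = 27.4, L = (-11.5, -16.4). Then |ZL| = |L − Z| = 13.1.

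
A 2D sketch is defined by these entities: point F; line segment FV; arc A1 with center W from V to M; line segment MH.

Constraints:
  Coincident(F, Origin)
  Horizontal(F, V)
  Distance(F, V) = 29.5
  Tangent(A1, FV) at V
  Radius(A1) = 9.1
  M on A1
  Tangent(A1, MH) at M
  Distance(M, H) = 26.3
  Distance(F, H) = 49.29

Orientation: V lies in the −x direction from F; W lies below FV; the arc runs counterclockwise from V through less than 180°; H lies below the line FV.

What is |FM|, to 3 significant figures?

39.9

Checks: F.y = 0.00, V.y = 0.00 ✓; |WM| = 9.100 ✓; ∠(WM, MH) = 90.00° ✓; |MH| = 26.30 ✓; |FH| = 49.29 ✓.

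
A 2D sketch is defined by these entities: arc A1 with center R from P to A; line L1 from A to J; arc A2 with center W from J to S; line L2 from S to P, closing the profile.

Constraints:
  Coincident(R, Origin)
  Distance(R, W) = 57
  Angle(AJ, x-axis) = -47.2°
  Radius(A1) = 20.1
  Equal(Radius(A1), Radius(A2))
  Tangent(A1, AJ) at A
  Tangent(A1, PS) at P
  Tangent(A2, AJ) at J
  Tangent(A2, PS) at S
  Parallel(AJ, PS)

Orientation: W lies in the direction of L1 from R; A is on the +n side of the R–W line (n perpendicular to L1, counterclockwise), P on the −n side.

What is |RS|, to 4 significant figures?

60.44

The slot axis is L1's direction at -47.2°, so u = (cos -47.2°, sin -47.2°) = (0.6794, -0.7337) and n = (−sin -47.2°, cos -47.2°) = (0.7337, 0.6794). R is at the origin and W lies 57.0 along u from R, so W = 57.0·u = (38.73, -41.82). Tangency of A1 to both parallel lines with radius 20.1 puts A and P at R ± 20.1·n: A = (14.75, 13.66), P = (-14.75, -13.66). Equal radii place J and S the same way about W: J = W + 20.1·n = (53.48, -28.17), S = W − 20.1·n = (23.98, -55.48). Then |RS| = |S − R| = 60.44.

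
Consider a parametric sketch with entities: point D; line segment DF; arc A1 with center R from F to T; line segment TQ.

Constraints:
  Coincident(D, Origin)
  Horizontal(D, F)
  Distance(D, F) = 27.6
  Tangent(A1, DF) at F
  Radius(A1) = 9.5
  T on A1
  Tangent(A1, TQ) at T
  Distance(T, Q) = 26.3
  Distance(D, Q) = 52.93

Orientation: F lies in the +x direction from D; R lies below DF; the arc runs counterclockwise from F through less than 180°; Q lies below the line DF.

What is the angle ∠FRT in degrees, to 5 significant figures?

136.53°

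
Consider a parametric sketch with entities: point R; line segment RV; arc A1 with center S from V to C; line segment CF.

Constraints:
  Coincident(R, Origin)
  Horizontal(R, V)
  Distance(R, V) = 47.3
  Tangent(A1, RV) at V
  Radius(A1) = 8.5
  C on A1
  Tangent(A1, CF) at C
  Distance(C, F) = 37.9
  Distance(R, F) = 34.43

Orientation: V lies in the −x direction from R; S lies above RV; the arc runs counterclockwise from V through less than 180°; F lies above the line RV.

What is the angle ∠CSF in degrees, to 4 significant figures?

77.36°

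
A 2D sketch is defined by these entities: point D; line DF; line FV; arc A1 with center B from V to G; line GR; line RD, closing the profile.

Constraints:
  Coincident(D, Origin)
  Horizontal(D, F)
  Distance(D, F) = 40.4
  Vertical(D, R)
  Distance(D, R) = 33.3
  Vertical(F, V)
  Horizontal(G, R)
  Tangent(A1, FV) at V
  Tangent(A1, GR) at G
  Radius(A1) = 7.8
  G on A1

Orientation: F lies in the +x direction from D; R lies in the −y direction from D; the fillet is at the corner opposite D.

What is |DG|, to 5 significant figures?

46.601

D is at the origin; D and F share the same y with |DF| = 40.4 and F on the +x side, so F = (40.400, 0.0000). DR is vertical with |DR| = 33.3 and R on the −y side, so R = (0.0000, -33.300). The virtual corner opposite D is at (40.400, -33.300). A1 meets FV tangentially, so BV is at right angles to FV and A1 meets GR tangentially, so BG is at right angles to GR, with radius 7.8, so the center B sits 7.8 in from both sides at B = (32.600, -25.500). That places the tangent points at V = (40.400, -25.500) on FV and G = (32.600, -33.300) on GR. Then |DG| = |G − D| = 46.601.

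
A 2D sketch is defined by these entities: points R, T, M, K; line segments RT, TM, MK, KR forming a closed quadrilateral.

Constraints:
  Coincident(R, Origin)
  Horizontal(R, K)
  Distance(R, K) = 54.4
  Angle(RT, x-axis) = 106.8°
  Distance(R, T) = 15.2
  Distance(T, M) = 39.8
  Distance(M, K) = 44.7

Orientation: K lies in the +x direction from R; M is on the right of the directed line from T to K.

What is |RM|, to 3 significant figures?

25.1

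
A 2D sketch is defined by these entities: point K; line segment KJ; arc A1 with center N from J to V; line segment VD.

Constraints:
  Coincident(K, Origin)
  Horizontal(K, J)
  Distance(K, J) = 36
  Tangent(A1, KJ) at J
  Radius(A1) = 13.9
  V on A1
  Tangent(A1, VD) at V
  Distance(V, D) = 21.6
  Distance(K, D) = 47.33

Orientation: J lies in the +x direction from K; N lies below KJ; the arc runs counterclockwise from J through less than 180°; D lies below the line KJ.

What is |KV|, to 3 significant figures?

28.4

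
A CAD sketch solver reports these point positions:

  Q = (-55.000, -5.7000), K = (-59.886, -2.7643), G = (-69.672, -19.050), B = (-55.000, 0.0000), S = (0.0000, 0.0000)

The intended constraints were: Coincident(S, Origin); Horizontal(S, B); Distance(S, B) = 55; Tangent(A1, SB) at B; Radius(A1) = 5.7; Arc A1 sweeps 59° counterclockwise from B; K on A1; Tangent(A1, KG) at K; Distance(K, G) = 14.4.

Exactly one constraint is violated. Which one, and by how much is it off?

Distance(K, G) = 14.4 — off by 4.60.

S = (0.00, 0.00) ✓; S.y = 0.00, B.y = 0.00 ✓; |SB| = 55.00 ✓; ∠(QB, BS) = 90.00° ✓; |QB| = 5.700 ✓; bearing(Q→K) − bearing(Q→B) = 59.00° ✓; |QK| = 5.700 ✓; ∠(QK, KG) = 90.00° ✓; |KG| = 19.00 ✗.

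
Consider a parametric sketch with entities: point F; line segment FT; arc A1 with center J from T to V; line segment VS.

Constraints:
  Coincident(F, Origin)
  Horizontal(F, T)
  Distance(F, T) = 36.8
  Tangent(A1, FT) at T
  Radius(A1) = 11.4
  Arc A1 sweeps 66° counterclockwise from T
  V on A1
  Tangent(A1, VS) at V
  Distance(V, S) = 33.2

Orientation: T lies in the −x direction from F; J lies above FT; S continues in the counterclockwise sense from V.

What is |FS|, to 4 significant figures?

39.27

On A1, T sits at bearing -90° from J; a 66° counterclockwise sweep puts V at bearing -24°, so V = J + 11.4·(cos -24°, sin -24°) = (-26.39, 6.763). Since A1 is tangent to VS there, JV ⟂ VS, so VS runs along (−sin -24°, cos -24°); with |VS| = 33.2, S = (-12.88, 37.09). Then |FS| = |S − F| = 39.27.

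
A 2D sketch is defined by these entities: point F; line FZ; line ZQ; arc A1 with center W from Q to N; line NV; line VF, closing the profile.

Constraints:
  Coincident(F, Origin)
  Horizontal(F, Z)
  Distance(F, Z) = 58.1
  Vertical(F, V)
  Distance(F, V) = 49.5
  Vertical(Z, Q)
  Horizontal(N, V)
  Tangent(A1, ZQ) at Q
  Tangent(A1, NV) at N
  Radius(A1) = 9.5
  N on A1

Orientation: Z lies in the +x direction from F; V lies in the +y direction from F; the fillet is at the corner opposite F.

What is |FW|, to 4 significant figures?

62.94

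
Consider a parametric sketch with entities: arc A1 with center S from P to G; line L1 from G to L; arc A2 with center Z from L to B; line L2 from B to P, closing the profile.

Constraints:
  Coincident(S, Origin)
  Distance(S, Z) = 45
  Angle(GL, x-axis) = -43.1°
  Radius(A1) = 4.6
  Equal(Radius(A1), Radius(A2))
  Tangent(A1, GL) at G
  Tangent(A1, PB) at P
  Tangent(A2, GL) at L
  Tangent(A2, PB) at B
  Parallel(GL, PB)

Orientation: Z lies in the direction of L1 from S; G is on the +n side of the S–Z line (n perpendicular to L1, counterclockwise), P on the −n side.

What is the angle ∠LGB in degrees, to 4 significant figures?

11.55°

Tangency of A1 to both parallel lines with radius 4.6 puts G and P at S ± 4.6·n: G = (3.143, 3.359), P = (-3.143, -3.359). Equal radii place L and B the same way about Z: L = Z + 4.6·n = (36.00, -27.39), B = Z − 4.6·n = (29.71, -34.11). Then cos ∠LGB = GL·GB / (|GL||GB|), giving 11.55°.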